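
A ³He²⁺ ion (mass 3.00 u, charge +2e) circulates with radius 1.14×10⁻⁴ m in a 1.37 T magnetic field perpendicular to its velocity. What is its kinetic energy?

KE ≈ 1.57 eV

v = |q|Br/m, then KE = ½mv² = (qBr)²/(2m).
v = (3.204×10⁻¹⁹)(1.37)(1.14×10⁻⁴)/4.983×10⁻²⁷ ≈ 1.004×10⁴ m/s.
KE = ½(4.983×10⁻²⁷)(1.004×10⁴)² ≈ 2.51×10⁻¹⁹ J = 1.57 eV.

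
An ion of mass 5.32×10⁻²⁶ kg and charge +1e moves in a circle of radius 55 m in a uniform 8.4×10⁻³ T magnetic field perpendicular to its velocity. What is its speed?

From |q|vB = mv²/r, v = |q|Br/m.
v = (1.602×10⁻¹⁹)(8.4×10⁻³)(55)/5.32×10⁻²⁶ ≈ 1.4×10⁶ m/s.

v ≈ 1.4×10⁶ m/s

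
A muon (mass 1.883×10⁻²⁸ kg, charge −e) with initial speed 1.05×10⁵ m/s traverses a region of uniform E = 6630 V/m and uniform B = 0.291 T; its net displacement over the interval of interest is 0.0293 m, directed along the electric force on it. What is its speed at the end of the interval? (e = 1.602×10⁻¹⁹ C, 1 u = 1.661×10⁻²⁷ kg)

B does no work; ΔKE = |q|E d.
½mv_f² = ½mv₀² + |q|Ed = ½(1.883×10⁻²⁸)(1.05×10⁵)² + (1.602×10⁻¹⁹)(6630)(0.0293) ≈ 1.038×10⁻¹⁸ J + 3.112×10⁻¹⁷ J ≈ 3.216×10⁻¹⁷ J.
v_f = √(2·3.216×10⁻¹⁷/1.883×10⁻²⁸) ≈ 5.84×10⁵ m/s.

v_f ≈ 5.84×10⁵ m/s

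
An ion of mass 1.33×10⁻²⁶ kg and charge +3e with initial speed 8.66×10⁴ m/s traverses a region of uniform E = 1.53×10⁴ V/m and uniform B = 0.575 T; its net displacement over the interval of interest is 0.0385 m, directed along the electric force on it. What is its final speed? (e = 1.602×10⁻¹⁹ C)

v_f ≈ 2.24×10⁵ m/s

B does no work; ΔKE = |q|E d.
½mv_f² = ½mv₀² + |q|Ed = ½(1.33×10⁻²⁶)(8.66×10⁴)² + (4.806×10⁻¹⁹)(1.53×10⁴)(0.0385) ≈ 4.987×10⁻¹⁷ J + 2.831×10⁻¹⁶ J ≈ 3.330×10⁻¹⁶ J.
v_f = √(2·3.330×10⁻¹⁶/1.33×10⁻²⁶) ≈ 2.24×10⁵ m/s.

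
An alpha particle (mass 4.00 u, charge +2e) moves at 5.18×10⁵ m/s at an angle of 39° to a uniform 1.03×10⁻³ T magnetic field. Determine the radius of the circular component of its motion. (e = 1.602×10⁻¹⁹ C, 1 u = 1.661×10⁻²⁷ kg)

v⊥ = v sinθ = 5.18×10⁵·sin39° ≈ 3.260×10⁵ m/s.
r = m v⊥/(|q|B) = (6.644×10⁻²⁷)(3.260×10⁵)/((3.204×10⁻¹⁹)(1.03×10⁻³)) ≈ 6.56 m.

r ≈ 6.56 m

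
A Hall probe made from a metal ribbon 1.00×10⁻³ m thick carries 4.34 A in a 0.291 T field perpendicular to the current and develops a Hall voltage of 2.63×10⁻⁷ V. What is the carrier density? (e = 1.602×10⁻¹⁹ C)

n ≈ 3.00×10²⁸ m⁻³

From V_H = IB/(n e t), n = IB/(V_H e t).
n = (4.34)(0.291)/((2.63×10⁻⁷)(1.602×10⁻¹⁹)(1.00×10⁻³)) ≈ 3.00×10²⁸ m⁻³.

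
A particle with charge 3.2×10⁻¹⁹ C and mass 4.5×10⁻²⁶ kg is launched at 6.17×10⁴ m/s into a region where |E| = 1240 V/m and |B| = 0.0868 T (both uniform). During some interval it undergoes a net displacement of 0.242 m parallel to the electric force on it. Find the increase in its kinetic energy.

The magnetic force is always ⟂ v and does no work; only the electric force changes KE.
ΔKE = F_E · d = |q|E d = (3.2×10⁻¹⁹)(1240)(0.242) ≈ 9.60×10⁻¹⁷ J.

ΔKE ≈ 9.60×10⁻¹⁷ J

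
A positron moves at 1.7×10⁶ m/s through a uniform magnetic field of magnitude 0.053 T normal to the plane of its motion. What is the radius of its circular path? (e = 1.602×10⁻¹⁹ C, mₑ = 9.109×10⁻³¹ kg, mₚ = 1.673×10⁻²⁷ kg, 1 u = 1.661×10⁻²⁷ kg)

r ≈ 1.8×10⁻⁴ m

The magnetic force provides the centripetal force: |q|vB = mv²/r.
r = mv/(|q|B) = (9.109×10⁻³¹)(1.7×10⁶)/((1.602×10⁻¹⁹)(0.053)) ≈ 1.8×10⁻⁴ m.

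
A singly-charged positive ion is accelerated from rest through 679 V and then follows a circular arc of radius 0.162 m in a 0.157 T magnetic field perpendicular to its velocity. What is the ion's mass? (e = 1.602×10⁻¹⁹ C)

m ≈ 7.63×10⁻²⁶ kg

Combine |q|V = ½mv² and r = mv/(|q|B): eliminate v to get m = qB²r²/(2V).
m = (1.602×10⁻¹⁹)(0.157)²(0.162)²/(2·679) ≈ 7.63×10⁻²⁶ kg.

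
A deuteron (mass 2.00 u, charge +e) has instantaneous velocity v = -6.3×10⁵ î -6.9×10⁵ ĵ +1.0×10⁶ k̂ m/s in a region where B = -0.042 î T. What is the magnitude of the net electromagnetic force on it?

v×B = (0, -4.20×10⁴, -2.90×10⁴) N/C.
F = q v×B = (1.602×10⁻¹⁹ C)·(0, -4.20×10⁴, -2.90×10⁴) = (0, -6.73×10⁻¹⁵, -4.64×10⁻¹⁵) N.
|F| = 8.17×10⁻¹⁵ N.

|F| ≈ 8.17×10⁻¹⁵ N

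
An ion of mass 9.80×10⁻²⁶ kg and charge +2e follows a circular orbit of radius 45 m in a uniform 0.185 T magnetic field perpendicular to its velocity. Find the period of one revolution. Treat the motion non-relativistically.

The cyclotron period depends only on m, q, B: T = 2πm/(|q|B).
T = 2π(9.80×10⁻²⁶)/((3.204×10⁻¹⁹)(0.185)) ≈ 1.04×10⁻⁵ s.

T ≈ 1.04×10⁻⁵ s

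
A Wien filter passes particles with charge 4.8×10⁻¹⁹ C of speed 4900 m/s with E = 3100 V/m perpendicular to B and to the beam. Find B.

Balance of forces in the selector: qE = qvB ⇒ B = E/v.
B = 3100/4900 = 0.63 T.

B = 0.63 T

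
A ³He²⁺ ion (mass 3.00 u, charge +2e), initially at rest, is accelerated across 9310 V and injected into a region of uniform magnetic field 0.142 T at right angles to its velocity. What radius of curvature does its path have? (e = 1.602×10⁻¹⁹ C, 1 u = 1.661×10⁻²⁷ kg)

Acceleration: |q|V = ½mv² ⇒ v = √(2|q|V/m) = √(2·3.204×10⁻¹⁹·9310/4.983×10⁻²⁷) ≈ 1.094×10⁶ m/s.
In the field: r = mv/(|q|B) = (4.983×10⁻²⁷)(1.094×10⁶)/((3.204×10⁻¹⁹)(0.142)) ≈ 0.120 m.

r ≈ 0.120 m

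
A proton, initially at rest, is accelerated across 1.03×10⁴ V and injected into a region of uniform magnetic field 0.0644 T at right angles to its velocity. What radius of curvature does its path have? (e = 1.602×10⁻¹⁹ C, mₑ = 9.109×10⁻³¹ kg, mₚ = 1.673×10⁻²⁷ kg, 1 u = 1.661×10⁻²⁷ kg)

Acceleration: |q|V = ½mv² ⇒ v = √(2|q|V/m) = √(2·1.602×10⁻¹⁹·1.03×10⁴/1.673×10⁻²⁷) ≈ 1.404×10⁶ m/s.
In the field: r = mv/(|q|B) = (1.673×10⁻²⁷)(1.404×10⁶)/((1.602×10⁻¹⁹)(0.0644)) ≈ 0.228 m.

r ≈ 0.228 m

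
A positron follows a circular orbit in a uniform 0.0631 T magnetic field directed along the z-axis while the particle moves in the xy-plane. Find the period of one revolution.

T ≈ 5.66×10⁻¹⁰ s

The cyclotron period depends only on m, q, B: T = 2πm/(|q|B).
T = 2π(9.109×10⁻³¹)/((1.602×10⁻¹⁹)(0.0631)) ≈ 5.66×10⁻¹⁰ s.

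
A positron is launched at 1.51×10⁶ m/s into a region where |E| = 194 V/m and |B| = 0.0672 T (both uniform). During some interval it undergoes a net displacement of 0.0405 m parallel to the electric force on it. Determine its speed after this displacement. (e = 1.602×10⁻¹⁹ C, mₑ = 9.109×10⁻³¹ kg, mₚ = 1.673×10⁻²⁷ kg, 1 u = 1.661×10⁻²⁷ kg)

B does no work; ΔKE = |q|E d.
½mv_f² = ½mv₀² + |q|Ed = ½(9.109×10⁻³¹)(1.51×10⁶)² + (1.602×10⁻¹⁹)(194)(0.0405) ≈ 1.038×10⁻¹⁸ J + 1.259×10⁻¹⁸ J ≈ 2.297×10⁻¹⁸ J.
v_f = √(2·2.297×10⁻¹⁸/9.109×10⁻³¹) ≈ 2.25×10⁶ m/s.

v_f ≈ 2.25×10⁶ m/s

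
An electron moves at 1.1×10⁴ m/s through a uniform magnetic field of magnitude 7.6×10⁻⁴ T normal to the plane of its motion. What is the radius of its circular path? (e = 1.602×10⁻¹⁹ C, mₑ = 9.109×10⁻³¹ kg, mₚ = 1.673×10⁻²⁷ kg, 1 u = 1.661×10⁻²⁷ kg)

r ≈ 8.2×10⁻⁵ m

The magnetic force provides the centripetal force: |q|vB = mv²/r.
r = mv/(|q|B) = (9.109×10⁻³¹)(1.1×10⁴)/((1.602×10⁻¹⁹)(7.6×10⁻⁴)) ≈ 8.2×10⁻⁵ m.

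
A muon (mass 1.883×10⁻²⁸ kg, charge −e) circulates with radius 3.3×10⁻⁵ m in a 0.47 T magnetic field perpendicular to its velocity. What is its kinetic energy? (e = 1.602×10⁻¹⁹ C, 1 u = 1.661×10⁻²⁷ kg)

v = |q|Br/m, then KE = ½mv² = (qBr)²/(2m).
v = (1.602×10⁻¹⁹)(0.47)(3.3×10⁻⁵)/1.883×10⁻²⁸ ≈ 1.320×10⁴ m/s.
KE = ½(1.883×10⁻²⁸)(1.320×10⁴)² ≈ 1.6×10⁻²⁰ J = 0.10 eV.

KE ≈ 0.10 eV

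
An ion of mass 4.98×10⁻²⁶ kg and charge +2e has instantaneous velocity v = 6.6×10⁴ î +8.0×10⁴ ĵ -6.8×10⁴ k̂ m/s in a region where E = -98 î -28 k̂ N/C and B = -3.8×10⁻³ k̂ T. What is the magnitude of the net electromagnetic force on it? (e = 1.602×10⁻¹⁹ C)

|F| ≈ 1.52×10⁻¹⁶ N

v×B = (-304, 251, 0) N/C.
E + v×B = (-402, 251, -28.0) N/C.
F = q(E + v×B) = (3.204×10⁻¹⁹ C)·(-402, 251, -28.0) = (-1.29×10⁻¹⁶, 8.04×10⁻¹⁷, -8.97×10⁻¹⁸) N.
|F| = 1.52×10⁻¹⁶ N.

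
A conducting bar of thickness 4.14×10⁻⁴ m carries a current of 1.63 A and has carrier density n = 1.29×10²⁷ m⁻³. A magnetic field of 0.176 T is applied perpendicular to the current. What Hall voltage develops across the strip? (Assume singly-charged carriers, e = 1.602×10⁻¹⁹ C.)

V_H ≈ 3.35×10⁻⁶ V

V_H = IB/(n e t).
V_H = (1.63)(0.176)/((1.29×10²⁷)(1.602×10⁻¹⁹)(4.14×10⁻⁴)) ≈ 3.35×10⁻⁶ V.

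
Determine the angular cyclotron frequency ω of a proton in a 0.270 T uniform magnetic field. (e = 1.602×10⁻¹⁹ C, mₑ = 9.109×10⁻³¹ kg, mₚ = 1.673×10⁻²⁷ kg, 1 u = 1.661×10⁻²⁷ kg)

ω = |q|B/m.
ω = (1.602×10⁻¹⁹)(0.270)/1.673×10⁻²⁷ ≈ 2.59×10⁷ rad/s.

ω ≈ 2.59×10⁷ rad/s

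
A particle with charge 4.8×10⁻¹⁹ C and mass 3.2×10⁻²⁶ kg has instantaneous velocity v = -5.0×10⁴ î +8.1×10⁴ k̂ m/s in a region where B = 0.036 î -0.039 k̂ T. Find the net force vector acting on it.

F ≈ (0, 4.64×10⁻¹⁶, 0) N

v×B = (0, 966, 0) N/C.
F = q v×B = (4.8×10⁻¹⁹ C)·(0, 966, 0) = (0, 4.64×10⁻¹⁶, 0) N.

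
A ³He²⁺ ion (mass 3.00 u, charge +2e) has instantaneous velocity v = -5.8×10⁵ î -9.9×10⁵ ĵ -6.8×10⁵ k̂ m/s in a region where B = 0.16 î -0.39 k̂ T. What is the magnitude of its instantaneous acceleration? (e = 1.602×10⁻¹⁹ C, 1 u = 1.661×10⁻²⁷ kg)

v×B = (3.86×10⁵, -3.35×10⁵, 1.58×10⁵) N/C.
F = q v×B = (3.204×10⁻¹⁹ C)·(3.86×10⁵, -3.35×10⁵, 1.58×10⁵) = (1.24×10⁻¹³, -1.07×10⁻¹³, 5.08×10⁻¹⁴) N.
|a| = |F|/m = 1.715×10⁻¹³/4.983×10⁻²⁷ ≈ 3.44×10¹³ m/s².

|a| ≈ 3.44×10¹³ m/s²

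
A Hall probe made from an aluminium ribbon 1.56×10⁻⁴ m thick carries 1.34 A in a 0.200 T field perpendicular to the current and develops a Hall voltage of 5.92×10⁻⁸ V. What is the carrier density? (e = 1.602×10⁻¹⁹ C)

From V_H = IB/(n e t), n = IB/(V_H e t).
n = (1.34)(0.200)/((5.92×10⁻⁸)(1.602×10⁻¹⁹)(1.56×10⁻⁴)) ≈ 1.81×10²⁹ m⁻³.

n ≈ 1.81×10²⁹ m⁻³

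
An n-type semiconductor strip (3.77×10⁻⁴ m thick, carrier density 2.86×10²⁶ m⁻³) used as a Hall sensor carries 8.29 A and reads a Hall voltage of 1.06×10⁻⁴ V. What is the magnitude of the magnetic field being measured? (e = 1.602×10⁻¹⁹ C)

B ≈ 0.221 T

From V_H = IB/(n e t), B = V_H n e t / I.
B = (1.06×10⁻⁴)(2.86×10²⁶)(1.602×10⁻¹⁹)(3.77×10⁻⁴)/8.29 ≈ 0.221 T.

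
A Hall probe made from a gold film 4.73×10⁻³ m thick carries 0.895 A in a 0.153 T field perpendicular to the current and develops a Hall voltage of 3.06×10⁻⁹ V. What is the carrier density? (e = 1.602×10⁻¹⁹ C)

From V_H = IB/(n e t), n = IB/(V_H e t).
n = (0.895)(0.153)/((3.06×10⁻⁹)(1.602×10⁻¹⁹)(4.73×10⁻³)) ≈ 5.91×10²⁸ m⁻³.

n ≈ 5.91×10²⁸ m⁻³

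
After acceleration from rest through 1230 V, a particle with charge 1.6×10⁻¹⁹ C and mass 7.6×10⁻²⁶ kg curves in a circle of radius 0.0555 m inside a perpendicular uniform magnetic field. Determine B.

v = √(2|q|V/m) = √(2·1.6×10⁻¹⁹·1230/7.6×10⁻²⁶) ≈ 7.196×10⁴ m/s.
B = mv/(|q|r) = (7.6×10⁻²⁶)(7.196×10⁴)/((1.6×10⁻¹⁹)(0.0555)) ≈ 0.616 T.

B ≈ 0.616 T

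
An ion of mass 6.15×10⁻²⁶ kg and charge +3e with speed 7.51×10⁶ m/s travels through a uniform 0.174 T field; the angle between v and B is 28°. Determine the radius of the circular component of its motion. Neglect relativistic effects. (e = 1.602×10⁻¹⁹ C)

r ≈ 2.59 m

v⊥ = v sinθ = 7.51×10⁶·sin28° ≈ 3.526×10⁶ m/s.
r = m v⊥/(|q|B) = (6.15×10⁻²⁶)(3.526×10⁶)/((4.806×10⁻¹⁹)(0.174)) ≈ 2.59 m.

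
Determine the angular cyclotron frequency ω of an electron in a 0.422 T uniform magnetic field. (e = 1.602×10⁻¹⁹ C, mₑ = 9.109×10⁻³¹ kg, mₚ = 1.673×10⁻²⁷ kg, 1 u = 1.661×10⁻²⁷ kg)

ω = |q|B/m.
ω = (1.602×10⁻¹⁹)(0.422)/9.109×10⁻³¹ ≈ 7.42×10¹⁰ rad/s.

ω ≈ 7.42×10¹⁰ rad/s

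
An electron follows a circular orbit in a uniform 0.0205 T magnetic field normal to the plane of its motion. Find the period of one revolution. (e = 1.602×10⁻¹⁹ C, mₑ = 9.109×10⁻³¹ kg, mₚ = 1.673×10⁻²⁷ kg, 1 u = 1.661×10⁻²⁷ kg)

The cyclotron period depends only on m, q, B: T = 2πm/(|q|B).
T = 2π(9.109×10⁻³¹)/((1.602×10⁻¹⁹)(0.0205)) ≈ 1.74×10⁻⁹ s.

T ≈ 1.74×10⁻⁹ s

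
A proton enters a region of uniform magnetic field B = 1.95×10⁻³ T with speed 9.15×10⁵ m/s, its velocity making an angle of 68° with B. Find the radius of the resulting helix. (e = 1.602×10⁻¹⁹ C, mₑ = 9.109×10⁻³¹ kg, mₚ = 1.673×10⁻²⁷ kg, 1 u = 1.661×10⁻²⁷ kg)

r ≈ 4.54 m

v⊥ = v sinθ = 9.15×10⁵·sin68° ≈ 8.484×10⁵ m/s.
r = m v⊥/(|q|B) = (1.673×10⁻²⁷)(8.484×10⁵)/((1.602×10⁻¹⁹)(1.95×10⁻³)) ≈ 4.54 m.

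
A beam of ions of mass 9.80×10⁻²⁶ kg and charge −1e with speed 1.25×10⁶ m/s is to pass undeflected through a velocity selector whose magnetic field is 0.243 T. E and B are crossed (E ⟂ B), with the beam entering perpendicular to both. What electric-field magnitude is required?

E = 3.04×10⁵ V/m

For straight-line motion qE = qvB, so E = vB.
E = 1.25×10⁶ × 0.243 = 3.04×10⁵ V/m.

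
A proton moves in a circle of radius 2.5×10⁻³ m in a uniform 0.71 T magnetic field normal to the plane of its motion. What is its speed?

From |q|vB = mv²/r, v = |q|Br/m.
v = (1.602×10⁻¹⁹)(0.71)(2.5×10⁻³)/1.673×10⁻²⁷ ≈ 1.7×10⁵ m/s.

v ≈ 1.7×10⁵ m/s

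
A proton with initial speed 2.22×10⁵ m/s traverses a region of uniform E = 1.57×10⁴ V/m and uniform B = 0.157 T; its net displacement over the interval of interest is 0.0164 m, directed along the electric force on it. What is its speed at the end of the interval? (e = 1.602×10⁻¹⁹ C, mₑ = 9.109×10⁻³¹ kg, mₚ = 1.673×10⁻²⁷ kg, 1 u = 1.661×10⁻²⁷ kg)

B does no work; ΔKE = |q|E d.
½mv_f² = ½mv₀² + |q|Ed = ½(1.673×10⁻²⁷)(2.22×10⁵)² + (1.602×10⁻¹⁹)(1.57×10⁴)(0.0164) ≈ 4.123×10⁻¹⁷ J + 4.125×10⁻¹⁷ J ≈ 8.247×10⁻¹⁷ J.
v_f = √(2·8.247×10⁻¹⁷/1.673×10⁻²⁷) ≈ 3.14×10⁵ m/s.

v_f ≈ 3.14×10⁵ m/s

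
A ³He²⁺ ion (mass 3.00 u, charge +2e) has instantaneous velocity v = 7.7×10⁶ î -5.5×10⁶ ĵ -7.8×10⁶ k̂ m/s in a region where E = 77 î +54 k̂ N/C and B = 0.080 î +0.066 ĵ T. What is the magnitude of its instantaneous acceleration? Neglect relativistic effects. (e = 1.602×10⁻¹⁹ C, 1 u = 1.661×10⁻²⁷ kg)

v×B = (5.15×10⁵, -6.24×10⁵, 9.48×10⁵) N/C.
E + v×B = (5.15×10⁵, -6.24×10⁵, 9.48×10⁵) N/C.
F = q(E + v×B) = (3.204×10⁻¹⁹ C)·(5.15×10⁵, -6.24×10⁵, 9.48×10⁵) = (1.65×10⁻¹³, -2.00×10⁻¹³, 3.04×10⁻¹³) N.
|a| = |F|/m = 3.994×10⁻¹³/4.983×10⁻²⁷ ≈ 8.01×10¹³ m/s².

|a| ≈ 8.01×10¹³ m/s²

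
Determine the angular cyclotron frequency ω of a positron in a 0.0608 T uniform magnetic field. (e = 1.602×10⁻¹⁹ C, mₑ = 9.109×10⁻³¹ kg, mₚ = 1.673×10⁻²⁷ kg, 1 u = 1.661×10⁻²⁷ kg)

ω ≈ 1.07×10¹⁰ rad/s

ω = |q|B/m.
ω = (1.602×10⁻¹⁹)(0.0608)/9.109×10⁻³¹ ≈ 1.07×10¹⁰ rad/s.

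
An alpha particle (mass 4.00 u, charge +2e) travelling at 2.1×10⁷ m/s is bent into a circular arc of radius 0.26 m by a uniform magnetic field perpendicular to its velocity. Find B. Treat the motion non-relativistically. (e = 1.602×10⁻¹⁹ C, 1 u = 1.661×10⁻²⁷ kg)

B ≈ 1.7 T

From |q|vB = mv²/r, B = mv/(|q|r).
B = (6.644×10⁻²⁷)(2.1×10⁷)/((3.204×10⁻¹⁹)(0.26)) ≈ 1.7 T.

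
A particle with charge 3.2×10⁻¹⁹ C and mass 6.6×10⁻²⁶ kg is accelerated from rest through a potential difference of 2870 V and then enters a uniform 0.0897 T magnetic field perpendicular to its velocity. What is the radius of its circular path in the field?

r ≈ 0.384 m

Acceleration: |q|V = ½mv² ⇒ v = √(2|q|V/m) = √(2·3.2×10⁻¹⁹·2870/6.6×10⁻²⁶) ≈ 1.668×10⁵ m/s.
In the field: r = mv/(|q|B) = (6.6×10⁻²⁶)(1.668×10⁵)/((3.2×10⁻¹⁹)(0.0897)) ≈ 0.384 m.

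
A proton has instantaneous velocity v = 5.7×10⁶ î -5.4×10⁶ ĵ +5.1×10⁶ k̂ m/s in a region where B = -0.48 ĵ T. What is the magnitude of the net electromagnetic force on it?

v×B = (2.45×10⁶, 0, -2.74×10⁶) N/C.
F = q v×B = (1.602×10⁻¹⁹ C)·(2.45×10⁶, 0, -2.74×10⁶) = (3.92×10⁻¹³, 0, -4.38×10⁻¹³) N.
|F| = 5.88×10⁻¹³ N.

|F| ≈ 5.88×10⁻¹³ N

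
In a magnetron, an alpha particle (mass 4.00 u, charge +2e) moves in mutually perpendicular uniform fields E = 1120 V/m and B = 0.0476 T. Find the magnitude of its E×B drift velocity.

The E×B drift speed is v_d = E/B.
v_d = 1120/0.0476 = 2.35×10⁴ m/s.

v_d ≈ 2.35×10⁴ m/s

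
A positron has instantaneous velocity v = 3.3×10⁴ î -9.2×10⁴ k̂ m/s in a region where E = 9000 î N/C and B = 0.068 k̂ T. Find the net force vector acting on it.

v×B = (0, -2240, 0) N/C.
E + v×B = (9000, -2240, 0) N/C.
F = q(E + v×B) = (1.602×10⁻¹⁹ C)·(9000, -2240, 0) = (1.44×10⁻¹⁵, -3.59×10⁻¹⁶, 0) N.

F ≈ (1.44×10⁻¹⁵, -3.59×10⁻¹⁶, 0) N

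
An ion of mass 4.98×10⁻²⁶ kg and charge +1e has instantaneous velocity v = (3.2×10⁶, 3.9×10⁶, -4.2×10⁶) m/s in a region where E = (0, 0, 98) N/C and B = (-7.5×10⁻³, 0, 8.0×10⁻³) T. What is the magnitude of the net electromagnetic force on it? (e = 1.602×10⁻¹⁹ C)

v×B = (3.12×10⁴, 5900, 2.92×10⁴) N/C.
E + v×B = (3.12×10⁴, 5900, 2.93×10⁴) N/C.
F = q(E + v×B) = (1.602×10⁻¹⁹ C)·(3.12×10⁴, 5900, 2.93×10⁴) = (5.00×10⁻¹⁵, 9.45×10⁻¹⁶, 4.70×10⁻¹⁵) N.
|F| = 6.93×10⁻¹⁵ N.

|F| ≈ 6.93×10⁻¹⁵ N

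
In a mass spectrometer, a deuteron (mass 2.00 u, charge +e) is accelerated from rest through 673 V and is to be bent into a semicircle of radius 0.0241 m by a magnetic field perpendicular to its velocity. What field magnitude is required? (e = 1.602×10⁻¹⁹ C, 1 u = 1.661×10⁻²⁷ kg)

B ≈ 0.219 T

v = √(2|q|V/m) = √(2·1.602×10⁻¹⁹·673/3.322×10⁻²⁷) ≈ 2.548×10⁵ m/s.
B = mv/(|q|r) = (3.322×10⁻²⁷)(2.548×10⁵)/((1.602×10⁻¹⁹)(0.0241)) ≈ 0.219 T.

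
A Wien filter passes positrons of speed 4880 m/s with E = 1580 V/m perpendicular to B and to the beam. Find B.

B = 0.324 T

Balance of forces in the selector: qE = qvB ⇒ B = E/v.
B = 1580/4880 = 0.324 T.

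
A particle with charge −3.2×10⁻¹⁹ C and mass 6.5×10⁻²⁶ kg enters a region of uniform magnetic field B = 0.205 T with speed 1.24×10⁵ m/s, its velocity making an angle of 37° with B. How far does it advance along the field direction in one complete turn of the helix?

v∥ = v cosθ = 1.24×10⁵·cos37° ≈ 9.903×10⁴ m/s.
T = 2πm/(|q|B) = 2π(6.5×10⁻²⁶)/((3.2×10⁻¹⁹)(0.205)) ≈ 6.226×10⁻⁶ s.
pitch = v∥ T = (9.903×10⁴)(6.226×10⁻⁶) ≈ 0.617 m.

p ≈ 0.617 m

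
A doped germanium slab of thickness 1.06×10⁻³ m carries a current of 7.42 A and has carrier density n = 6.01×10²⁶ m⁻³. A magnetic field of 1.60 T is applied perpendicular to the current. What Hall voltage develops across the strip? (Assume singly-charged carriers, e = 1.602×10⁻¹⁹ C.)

V_H ≈ 1.16×10⁻⁴ V

V_H = IB/(n e t).
V_H = (7.42)(1.60)/((6.01×10²⁶)(1.602×10⁻¹⁹)(1.06×10⁻³)) ≈ 1.16×10⁻⁴ V.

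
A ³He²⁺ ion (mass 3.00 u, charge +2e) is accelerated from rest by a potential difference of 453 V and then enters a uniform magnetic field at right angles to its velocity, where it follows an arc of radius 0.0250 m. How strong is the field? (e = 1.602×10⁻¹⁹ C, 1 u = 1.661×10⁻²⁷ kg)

v = √(2|q|V/m) = √(2·3.204×10⁻¹⁹·453/4.983×10⁻²⁷) ≈ 2.414×10⁵ m/s.
B = mv/(|q|r) = (4.983×10⁻²⁷)(2.414×10⁵)/((3.204×10⁻¹⁹)(0.0250)) ≈ 0.150 T.

B ≈ 0.150 T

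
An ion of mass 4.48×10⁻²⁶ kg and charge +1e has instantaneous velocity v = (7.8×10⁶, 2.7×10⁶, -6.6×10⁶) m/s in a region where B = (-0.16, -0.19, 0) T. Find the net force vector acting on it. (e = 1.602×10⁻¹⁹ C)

v×B = (-1.25×10⁶, 1.06×10⁶, -1.05×10⁶) N/C.
F = q v×B = (1.602×10⁻¹⁹ C)·(-1.25×10⁶, 1.06×10⁶, -1.05×10⁶) = (-2.01×10⁻¹³, 1.69×10⁻¹³, -1.68×10⁻¹³) N.

F ≈ (-2.01×10⁻¹³, 1.69×10⁻¹³, -1.68×10⁻¹³) N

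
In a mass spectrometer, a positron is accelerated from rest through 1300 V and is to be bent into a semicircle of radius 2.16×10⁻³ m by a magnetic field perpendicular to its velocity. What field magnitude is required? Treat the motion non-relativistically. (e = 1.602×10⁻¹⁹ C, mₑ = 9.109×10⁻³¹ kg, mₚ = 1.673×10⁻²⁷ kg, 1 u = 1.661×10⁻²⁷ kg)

B ≈ 0.0563 T

v = √(2|q|V/m) = √(2·1.602×10⁻¹⁹·1300/9.109×10⁻³¹) ≈ 2.138×10⁷ m/s.
B = mv/(|q|r) = (9.109×10⁻³¹)(2.138×10⁷)/((1.602×10⁻¹⁹)(2.16×10⁻³)) ≈ 0.0563 T.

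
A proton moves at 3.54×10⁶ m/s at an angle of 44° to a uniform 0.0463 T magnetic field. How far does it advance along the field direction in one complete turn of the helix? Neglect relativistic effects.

p ≈ 3.61 m

v∥ = v cosθ = 3.54×10⁶·cos44° ≈ 2.546×10⁶ m/s.
T = 2πm/(|q|B) = 2π(1.673×10⁻²⁷)/((1.602×10⁻¹⁹)(0.0463)) ≈ 1.417×10⁻⁶ s.
pitch = v∥ T = (2.546×10⁶)(1.417×10⁻⁶) ≈ 3.61 m.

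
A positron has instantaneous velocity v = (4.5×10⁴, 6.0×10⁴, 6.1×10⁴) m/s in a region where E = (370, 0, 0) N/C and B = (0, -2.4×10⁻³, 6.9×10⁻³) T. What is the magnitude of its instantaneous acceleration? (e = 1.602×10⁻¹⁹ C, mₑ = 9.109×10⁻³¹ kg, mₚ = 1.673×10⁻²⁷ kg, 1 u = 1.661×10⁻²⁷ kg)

v×B = (560, -310, -108) N/C.
E + v×B = (930, -310, -108) N/C.
F = q(E + v×B) = (1.602×10⁻¹⁹ C)·(930, -310, -108) = (1.49×10⁻¹⁶, -4.97×10⁻¹⁷, -1.73×10⁻¹⁷) N.
|a| = |F|/m = 1.581×10⁻¹⁶/9.109×10⁻³¹ ≈ 1.74×10¹⁴ m/s².

|a| ≈ 1.74×10¹⁴ m/s²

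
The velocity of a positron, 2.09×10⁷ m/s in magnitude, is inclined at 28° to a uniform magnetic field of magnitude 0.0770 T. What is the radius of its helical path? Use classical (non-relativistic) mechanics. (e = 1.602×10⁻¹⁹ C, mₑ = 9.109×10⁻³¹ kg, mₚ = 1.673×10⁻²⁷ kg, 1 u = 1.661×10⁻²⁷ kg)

r ≈ 7.25×10⁻⁴ m

v⊥ = v sinθ = 2.09×10⁷·sin28° ≈ 9.812×10⁶ m/s.
r = m v⊥/(|q|B) = (9.109×10⁻³¹)(9.812×10⁶)/((1.602×10⁻¹⁹)(0.0770)) ≈ 7.25×10⁻⁴ m.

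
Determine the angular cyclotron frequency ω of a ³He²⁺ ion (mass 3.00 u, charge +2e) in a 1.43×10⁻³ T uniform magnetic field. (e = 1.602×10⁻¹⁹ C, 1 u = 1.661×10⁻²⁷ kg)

ω ≈ 9.19×10⁴ rad/s

ω = |q|B/m.
ω = (3.204×10⁻¹⁹)(1.43×10⁻³)/4.983×10⁻²⁷ ≈ 9.19×10⁴ rad/s.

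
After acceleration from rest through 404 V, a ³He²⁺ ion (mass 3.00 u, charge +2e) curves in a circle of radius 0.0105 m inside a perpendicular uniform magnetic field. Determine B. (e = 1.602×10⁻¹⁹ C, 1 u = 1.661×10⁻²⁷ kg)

v = √(2|q|V/m) = √(2·3.204×10⁻¹⁹·404/4.983×10⁻²⁷) ≈ 2.279×10⁵ m/s.
B = mv/(|q|r) = (4.983×10⁻²⁷)(2.279×10⁵)/((3.204×10⁻¹⁹)(0.0105)) ≈ 0.338 T.

B ≈ 0.338 T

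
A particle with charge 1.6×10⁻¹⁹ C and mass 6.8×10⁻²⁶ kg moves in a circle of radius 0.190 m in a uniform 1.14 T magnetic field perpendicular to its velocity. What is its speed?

v ≈ 5.10×10⁵ m/s

From |q|vB = mv²/r, v = |q|Br/m.
v = (1.6×10⁻¹⁹)(1.14)(0.190)/6.8×10⁻²⁶ ≈ 5.10×10⁵ m/s.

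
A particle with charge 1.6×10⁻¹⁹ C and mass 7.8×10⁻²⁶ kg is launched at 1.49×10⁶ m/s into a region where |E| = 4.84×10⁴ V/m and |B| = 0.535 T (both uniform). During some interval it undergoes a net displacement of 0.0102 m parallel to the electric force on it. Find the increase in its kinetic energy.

The magnetic force is always ⟂ v and does no work; only the electric force changes KE.
ΔKE = F_E · d = |q|E d = (1.6×10⁻¹⁹)(4.84×10⁴)(0.0102) ≈ 7.90×10⁻¹⁷ J.

ΔKE ≈ 7.90×10⁻¹⁷ J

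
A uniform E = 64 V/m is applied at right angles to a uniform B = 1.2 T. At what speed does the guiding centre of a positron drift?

The steady drift has the magnetic force balancing the electric force, so v_d = E/B.
v_d = 64/1.2 = 53 m/s.

v_d ≈ 53 m/s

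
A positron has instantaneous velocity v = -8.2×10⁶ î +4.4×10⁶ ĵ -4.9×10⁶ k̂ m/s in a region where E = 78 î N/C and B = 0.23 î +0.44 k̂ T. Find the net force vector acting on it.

v×B = (1.94×10⁶, 2.48×10⁶, -1.01×10⁶) N/C.
E + v×B = (1.94×10⁶, 2.48×10⁶, -1.01×10⁶) N/C.
F = q(E + v×B) = (1.602×10⁻¹⁹ C)·(1.94×10⁶, 2.48×10⁶, -1.01×10⁶) = (3.10×10⁻¹³, 3.97×10⁻¹³, -1.62×10⁻¹³) N.

F ≈ (3.10×10⁻¹³, 3.97×10⁻¹³, -1.62×10⁻¹³) N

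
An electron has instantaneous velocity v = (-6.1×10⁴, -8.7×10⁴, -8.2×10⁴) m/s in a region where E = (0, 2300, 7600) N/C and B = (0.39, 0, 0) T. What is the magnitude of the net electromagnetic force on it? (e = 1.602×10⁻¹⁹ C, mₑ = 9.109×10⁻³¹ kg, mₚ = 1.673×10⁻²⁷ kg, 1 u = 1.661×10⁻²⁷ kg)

|F| ≈ 8.18×10⁻¹⁵ N

v×B = (0, -3.20×10⁴, 3.39×10⁴) N/C.
E + v×B = (0, -2.97×10⁴, 4.15×10⁴) N/C.
F = q(E + v×B) = (−1.602×10⁻¹⁹ C)·(0, -2.97×10⁴, 4.15×10⁴) = (0, 4.75×10⁻¹⁵, -6.65×10⁻¹⁵) N.
|F| = 8.18×10⁻¹⁵ N.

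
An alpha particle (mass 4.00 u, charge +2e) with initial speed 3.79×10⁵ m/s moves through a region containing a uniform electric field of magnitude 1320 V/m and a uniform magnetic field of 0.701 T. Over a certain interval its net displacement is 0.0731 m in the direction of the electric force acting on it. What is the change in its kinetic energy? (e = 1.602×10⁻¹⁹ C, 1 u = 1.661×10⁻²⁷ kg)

ΔKE ≈ 3.09×10⁻¹⁷ J

The magnetic force is always ⟂ v and does no work; only the electric force changes KE.
ΔKE = F_E · d = |q|E d = (3.204×10⁻¹⁹)(1320)(0.0731) ≈ 3.09×10⁻¹⁷ J.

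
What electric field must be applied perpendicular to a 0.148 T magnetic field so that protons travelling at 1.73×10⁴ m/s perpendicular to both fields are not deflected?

E = 2560 V/m

For straight-line motion qE = qvB, so E = vB.
E = 1.73×10⁴ × 0.148 = 2560 V/m.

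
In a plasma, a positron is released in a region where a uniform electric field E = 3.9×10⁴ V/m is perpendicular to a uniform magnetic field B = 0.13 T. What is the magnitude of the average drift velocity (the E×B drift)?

v_d ≈ 3.0×10⁵ m/s

The E×B drift speed is v_d = E/B.
v_d = 3.9×10⁴/0.13 = 3.0×10⁵ m/s.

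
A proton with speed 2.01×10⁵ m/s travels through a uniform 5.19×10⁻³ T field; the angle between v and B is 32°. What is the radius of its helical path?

v⊥ = v sinθ = 2.01×10⁵·sin32° ≈ 1.065×10⁵ m/s.
r = m v⊥/(|q|B) = (1.673×10⁻²⁷)(1.065×10⁵)/((1.602×10⁻¹⁹)(5.19×10⁻³)) ≈ 0.214 m.

r ≈ 0.214 m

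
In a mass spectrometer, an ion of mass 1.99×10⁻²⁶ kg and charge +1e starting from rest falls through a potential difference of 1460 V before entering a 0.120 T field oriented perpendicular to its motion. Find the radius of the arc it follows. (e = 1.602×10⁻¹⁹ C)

r ≈ 0.159 m

Acceleration: |q|V = ½mv² ⇒ v = √(2|q|V/m) = √(2·1.602×10⁻¹⁹·1460/1.99×10⁻²⁶) ≈ 1.533×10⁵ m/s.
In the field: r = mv/(|q|B) = (1.99×10⁻²⁶)(1.533×10⁵)/((1.602×10⁻¹⁹)(0.120)) ≈ 0.159 m.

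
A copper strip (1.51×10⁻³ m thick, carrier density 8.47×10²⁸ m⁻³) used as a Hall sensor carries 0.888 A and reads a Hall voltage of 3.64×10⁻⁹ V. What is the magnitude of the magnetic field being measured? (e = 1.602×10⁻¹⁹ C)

From V_H = IB/(n e t), B = V_H n e t / I.
B = (3.64×10⁻⁹)(8.47×10²⁸)(1.602×10⁻¹⁹)(1.51×10⁻³)/0.888 ≈ 0.0840 T.

B ≈ 0.0840 T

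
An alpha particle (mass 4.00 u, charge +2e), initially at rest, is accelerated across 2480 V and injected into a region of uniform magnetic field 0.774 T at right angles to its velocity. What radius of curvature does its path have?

r ≈ 0.0131 m

Acceleration: |q|V = ½mv² ⇒ v = √(2|q|V/m) = √(2·3.204×10⁻¹⁹·2480/6.644×10⁻²⁷) ≈ 4.891×10⁵ m/s.
In the field: r = mv/(|q|B) = (6.644×10⁻²⁷)(4.891×10⁵)/((3.204×10⁻¹⁹)(0.774)) ≈ 0.0131 m.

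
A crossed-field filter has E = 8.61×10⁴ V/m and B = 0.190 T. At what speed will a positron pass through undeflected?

v = 4.53×10⁵ m/s

For undeflected motion the electric and magnetic forces balance: qE = qvB.
v = E/B = 8.61×10⁴/0.190 = 4.53×10⁵ m/s.
The result is independent of the particle's charge and mass.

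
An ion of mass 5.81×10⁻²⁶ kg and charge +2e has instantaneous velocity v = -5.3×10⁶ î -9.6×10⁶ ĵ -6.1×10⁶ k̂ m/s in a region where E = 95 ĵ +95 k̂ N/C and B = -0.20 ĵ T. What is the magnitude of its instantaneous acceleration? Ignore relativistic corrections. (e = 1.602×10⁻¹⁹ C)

v×B = (-1.22×10⁶, 0, 1.06×10⁶) N/C.
E + v×B = (-1.22×10⁶, 95.0, 1.06×10⁶) N/C.
F = q(E + v×B) = (3.204×10⁻¹⁹ C)·(-1.22×10⁶, 95.0, 1.06×10⁶) = (-3.91×10⁻¹³, 3.04×10⁻¹⁷, 3.40×10⁻¹³) N.
|a| = |F|/m = 5.178×10⁻¹³/5.81×10⁻²⁶ ≈ 8.91×10¹² m/s².

|a| ≈ 8.91×10¹² m/s²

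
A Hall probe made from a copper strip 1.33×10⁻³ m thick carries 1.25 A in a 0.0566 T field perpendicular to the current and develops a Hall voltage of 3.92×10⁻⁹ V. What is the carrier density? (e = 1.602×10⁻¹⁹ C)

n ≈ 8.47×10²⁸ m⁻³

From V_H = IB/(n e t), n = IB/(V_H e t).
n = (1.25)(0.0566)/((3.92×10⁻⁹)(1.602×10⁻¹⁹)(1.33×10⁻³)) ≈ 8.47×10²⁸ m⁻³.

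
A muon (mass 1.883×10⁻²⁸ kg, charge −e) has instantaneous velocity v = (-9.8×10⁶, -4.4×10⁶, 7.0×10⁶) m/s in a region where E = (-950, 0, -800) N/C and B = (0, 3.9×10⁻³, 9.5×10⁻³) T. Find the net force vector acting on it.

F ≈ (1.12×10⁻¹⁴, -1.49×10⁻¹⁴, 6.25×10⁻¹⁵) N

v×B = (-6.91×10⁴, 9.31×10⁴, -3.82×10⁴) N/C.
E + v×B = (-7.00×10⁴, 9.31×10⁴, -3.90×10⁴) N/C.
F = q(E + v×B) = (−1.602×10⁻¹⁹ C)·(-7.00×10⁴, 9.31×10⁴, -3.90×10⁴) = (1.12×10⁻¹⁴, -1.49×10⁻¹⁴, 6.25×10⁻¹⁵) N.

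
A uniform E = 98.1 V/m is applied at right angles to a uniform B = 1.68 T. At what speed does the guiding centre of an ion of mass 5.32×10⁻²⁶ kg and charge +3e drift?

v_d ≈ 58.4 m/s

In crossed fields the guiding centre drifts at v_d = |E×B|/B² = E/B, independent of charge and mass.
v_d = 98.1/1.68 = 58.4 m/s.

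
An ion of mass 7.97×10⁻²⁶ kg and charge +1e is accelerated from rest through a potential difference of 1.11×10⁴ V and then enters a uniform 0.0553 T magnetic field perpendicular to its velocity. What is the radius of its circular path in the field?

r ≈ 1.90 m

Acceleration: |q|V = ½mv² ⇒ v = √(2|q|V/m) = √(2·1.602×10⁻¹⁹·1.11×10⁴/7.97×10⁻²⁶) ≈ 2.112×10⁵ m/s.
In the field: r = mv/(|q|B) = (7.97×10⁻²⁶)(2.112×10⁵)/((1.602×10⁻¹⁹)(0.0553)) ≈ 1.90 m.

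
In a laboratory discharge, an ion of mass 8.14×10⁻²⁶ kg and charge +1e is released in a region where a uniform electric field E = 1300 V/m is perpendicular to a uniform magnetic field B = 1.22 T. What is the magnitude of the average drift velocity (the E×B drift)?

In crossed fields the guiding centre drifts at v_d = |E×B|/B² = E/B, independent of charge and mass.
v_d = 1300/1.22 = 1070 m/s.

v_d ≈ 1070 m/s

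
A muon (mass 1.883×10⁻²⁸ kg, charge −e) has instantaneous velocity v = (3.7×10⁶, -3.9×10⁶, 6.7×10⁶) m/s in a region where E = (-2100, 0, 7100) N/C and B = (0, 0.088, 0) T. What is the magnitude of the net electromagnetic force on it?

|F| ≈ 1.09×10⁻¹³ N

v×B = (-5.90×10⁵, 0, 3.26×10⁵) N/C.
E + v×B = (-5.92×10⁵, 0, 3.33×10⁵) N/C.
F = q(E + v×B) = (−1.602×10⁻¹⁹ C)·(-5.92×10⁵, 0, 3.33×10⁵) = (9.48×10⁻¹⁴, 0, -5.33×10⁻¹⁴) N.
|F| = 1.09×10⁻¹³ N.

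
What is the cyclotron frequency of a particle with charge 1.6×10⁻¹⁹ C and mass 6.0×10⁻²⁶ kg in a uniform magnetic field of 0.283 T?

f = |q|B/(2πm).
f = (1.6×10⁻¹⁹)(0.283)/(2π·6.0×10⁻²⁶) ≈ 1.20×10⁵ Hz.

f ≈ 1.20×10⁵ Hz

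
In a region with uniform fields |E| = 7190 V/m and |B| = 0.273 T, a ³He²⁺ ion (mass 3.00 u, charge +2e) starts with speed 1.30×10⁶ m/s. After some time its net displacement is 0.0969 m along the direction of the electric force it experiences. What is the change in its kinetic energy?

ΔKE ≈ 2.23×10⁻¹⁶ J

The magnetic force is always ⟂ v and does no work; only the electric force changes KE.
ΔKE = F_E · d = |q|E d = (3.204×10⁻¹⁹)(7190)(0.0969) ≈ 2.23×10⁻¹⁶ J.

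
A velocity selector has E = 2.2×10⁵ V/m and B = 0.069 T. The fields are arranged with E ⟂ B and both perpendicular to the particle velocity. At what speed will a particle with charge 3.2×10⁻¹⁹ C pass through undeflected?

For undeflected motion the electric and magnetic forces balance: qE = qvB.
v = E/B = 2.2×10⁵/0.069 = 3.2×10⁶ m/s.
The result is independent of the particle's charge and mass.

v = 3.2×10⁶ m/s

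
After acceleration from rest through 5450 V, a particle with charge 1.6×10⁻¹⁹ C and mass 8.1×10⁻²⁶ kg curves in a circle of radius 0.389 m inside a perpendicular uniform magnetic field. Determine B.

B ≈ 0.191 T

v = √(2|q|V/m) = √(2·1.6×10⁻¹⁹·5450/8.1×10⁻²⁶) ≈ 1.467×10⁵ m/s.
B = mv/(|q|r) = (8.1×10⁻²⁶)(1.467×10⁵)/((1.6×10⁻¹⁹)(0.389)) ≈ 0.191 T.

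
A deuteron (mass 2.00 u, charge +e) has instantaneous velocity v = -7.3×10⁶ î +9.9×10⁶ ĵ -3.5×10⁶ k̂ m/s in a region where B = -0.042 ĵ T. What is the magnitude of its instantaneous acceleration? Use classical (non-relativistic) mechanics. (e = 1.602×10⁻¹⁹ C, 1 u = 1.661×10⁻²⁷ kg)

v×B = (-1.47×10⁵, 0, 3.07×10⁵) N/C.
F = q v×B = (1.602×10⁻¹⁹ C)·(-1.47×10⁵, 0, 3.07×10⁵) = (-2.35×10⁻¹⁴, 0, 4.91×10⁻¹⁴) N.
|a| = |F|/m = 5.447×10⁻¹⁴/3.322×10⁻²⁷ ≈ 1.64×10¹³ m/s².

|a| ≈ 1.64×10¹³ m/s²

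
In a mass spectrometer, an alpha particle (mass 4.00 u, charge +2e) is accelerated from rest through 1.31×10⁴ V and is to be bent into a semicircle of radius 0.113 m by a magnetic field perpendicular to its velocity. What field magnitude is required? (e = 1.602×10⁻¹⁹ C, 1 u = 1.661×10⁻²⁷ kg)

v = √(2|q|V/m) = √(2·3.204×10⁻¹⁹·1.31×10⁴/6.644×10⁻²⁷) ≈ 1.124×10⁶ m/s.
B = mv/(|q|r) = (6.644×10⁻²⁷)(1.124×10⁶)/((3.204×10⁻¹⁹)(0.113)) ≈ 0.206 T.

B ≈ 0.206 T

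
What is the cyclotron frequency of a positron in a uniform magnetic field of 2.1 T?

f ≈ 5.9×10¹⁰ Hz

f = |q|B/(2πm).
f = (1.602×10⁻¹⁹)(2.1)/(2π·9.109×10⁻³¹) ≈ 5.9×10¹⁰ Hz.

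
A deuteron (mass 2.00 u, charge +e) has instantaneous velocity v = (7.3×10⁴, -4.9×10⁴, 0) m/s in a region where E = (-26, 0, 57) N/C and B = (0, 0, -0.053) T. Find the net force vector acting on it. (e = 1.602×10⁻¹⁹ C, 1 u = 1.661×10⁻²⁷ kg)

v×B = (2600, 3870, 0) N/C.
E + v×B = (2570, 3870, 57.0) N/C.
F = q(E + v×B) = (1.602×10⁻¹⁹ C)·(2570, 3870, 57.0) = (4.12×10⁻¹⁶, 6.20×10⁻¹⁶, 9.13×10⁻¹⁸) N.

F ≈ (4.12×10⁻¹⁶, 6.20×10⁻¹⁶, 9.13×10⁻¹⁸) N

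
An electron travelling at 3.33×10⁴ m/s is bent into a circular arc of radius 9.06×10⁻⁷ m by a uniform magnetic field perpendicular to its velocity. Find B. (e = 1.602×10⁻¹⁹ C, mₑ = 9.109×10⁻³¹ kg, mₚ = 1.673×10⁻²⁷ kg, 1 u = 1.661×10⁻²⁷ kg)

B ≈ 0.209 T

From |q|vB = mv²/r, B = mv/(|q|r).
B = (9.109×10⁻³¹)(3.33×10⁴)/((1.602×10⁻¹⁹)(9.06×10⁻⁷)) ≈ 0.209 T.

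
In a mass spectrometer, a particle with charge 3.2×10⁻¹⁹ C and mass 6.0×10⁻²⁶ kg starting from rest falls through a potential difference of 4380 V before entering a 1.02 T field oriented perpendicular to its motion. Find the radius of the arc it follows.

r ≈ 0.0397 m

Acceleration: |q|V = ½mv² ⇒ v = √(2|q|V/m) = √(2·3.2×10⁻¹⁹·4380/6.0×10⁻²⁶) ≈ 2.161×10⁵ m/s.
In the field: r = mv/(|q|B) = (6.0×10⁻²⁶)(2.161×10⁵)/((3.2×10⁻¹⁹)(1.02)) ≈ 0.0397 m.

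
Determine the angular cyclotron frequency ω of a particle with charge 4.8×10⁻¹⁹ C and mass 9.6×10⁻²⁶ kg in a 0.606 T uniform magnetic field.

ω ≈ 3.03×10⁶ rad/s

ω = |q|B/m.
ω = (4.8×10⁻¹⁹)(0.606)/9.6×10⁻²⁶ ≈ 3.03×10⁶ rad/s.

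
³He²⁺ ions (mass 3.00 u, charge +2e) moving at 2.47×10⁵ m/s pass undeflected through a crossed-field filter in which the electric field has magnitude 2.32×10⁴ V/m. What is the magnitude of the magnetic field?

B = 0.0939 T

Balance of forces in the selector: qE = qvB ⇒ B = E/v.
B = 2.32×10⁴/2.47×10⁵ = 0.0939 T.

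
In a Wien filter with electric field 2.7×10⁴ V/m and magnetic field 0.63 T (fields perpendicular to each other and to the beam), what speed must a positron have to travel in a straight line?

Straight-line motion ⇒ electric and magnetic forces cancel, so E = vB.
v = E/B = 2.7×10⁴/0.63 = 4.3×10⁴ m/s.
The result is independent of the particle's charge and mass.

v = 4.3×10⁴ m/s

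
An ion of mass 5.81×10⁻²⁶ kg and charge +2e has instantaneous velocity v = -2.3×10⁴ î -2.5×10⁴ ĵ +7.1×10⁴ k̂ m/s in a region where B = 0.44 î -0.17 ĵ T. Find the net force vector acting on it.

v×B = (1.21×10⁴, 3.12×10⁴, 1.49×10⁴) N/C.
F = q v×B = (3.204×10⁻¹⁹ C)·(1.21×10⁴, 3.12×10⁴, 1.49×10⁴) = (3.87×10⁻¹⁵, 1.00×10⁻¹⁴, 4.78×10⁻¹⁵) N.

F ≈ (3.87×10⁻¹⁵, 1.00×10⁻¹⁴, 4.78×10⁻¹⁵) N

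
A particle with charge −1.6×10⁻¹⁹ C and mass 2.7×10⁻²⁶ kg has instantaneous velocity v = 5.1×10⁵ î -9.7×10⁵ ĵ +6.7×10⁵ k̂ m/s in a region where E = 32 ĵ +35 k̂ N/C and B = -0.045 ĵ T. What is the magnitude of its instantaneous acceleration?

|a| ≈ 2.24×10¹¹ m/s²

v×B = (3.02×10⁴, 0, -2.30×10⁴) N/C.
E + v×B = (3.02×10⁴, 32.0, -2.29×10⁴) N/C.
F = q(E + v×B) = (−1.6×10⁻¹⁹ C)·(3.02×10⁴, 32.0, -2.29×10⁴) = (-4.82×10⁻¹⁵, -5.12×10⁻¹⁸, 3.67×10⁻¹⁵) N.
|a| = |F|/m = 6.059×10⁻¹⁵/2.7×10⁻²⁶ ≈ 2.24×10¹¹ m/s².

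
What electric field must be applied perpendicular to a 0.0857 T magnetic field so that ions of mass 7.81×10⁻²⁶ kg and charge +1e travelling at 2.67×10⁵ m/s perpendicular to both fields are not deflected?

For straight-line motion qE = qvB, so E = vB.
E = 2.67×10⁵ × 0.0857 = 2.29×10⁴ V/m.

E = 2.29×10⁴ V/m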